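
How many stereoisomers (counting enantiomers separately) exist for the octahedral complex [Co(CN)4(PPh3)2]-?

An octahedron has six vertices in three trans pairs; every non-trans pair is cis.
There are 2 geometric isomers: PPh3 trans; PPh3 cis.
Each arrangement has an internal mirror plane or centre of symmetry, so none is chiral.

2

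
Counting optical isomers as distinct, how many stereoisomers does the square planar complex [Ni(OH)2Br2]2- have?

There are 2 geometric isomers: OH cis; OH trans.
Each arrangement has an internal mirror plane or centre of symmetry, so none is chiral.

2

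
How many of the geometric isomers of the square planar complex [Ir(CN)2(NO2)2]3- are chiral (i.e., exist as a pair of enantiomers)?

0

A square has two trans pairs of vertices; adjacent vertices are cis.
Working through the distinct placements yields 2 geometric isomers: CN cis; CN trans.
Each arrangement has an internal mirror plane or centre of symmetry, so none is chiral.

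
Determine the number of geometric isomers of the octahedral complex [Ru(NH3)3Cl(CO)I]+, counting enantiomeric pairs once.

4

There are 4 geometric isomers: NH3 mer (3 arrangements); NH3 fac (chiral).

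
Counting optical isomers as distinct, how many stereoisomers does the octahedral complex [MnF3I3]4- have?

2

In an octahedral complex each vertex has one trans partner and four cis neighbours.
Working through the distinct placements yields 2 geometric isomers: F mer; F fac.
Each arrangement has an internal mirror plane or centre of symmetry, so none is chiral.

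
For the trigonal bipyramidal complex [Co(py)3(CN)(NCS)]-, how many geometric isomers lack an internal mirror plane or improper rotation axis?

In a trigonal bipyramid the two axial positions differ from the three equatorial ones.
Working through the distinct placements yields 4 geometric isomers: CN axial, NCS axial; CN axial, NCS equatorial; CN equatorial, NCS axial; CN equatorial, NCS equatorial.
Each arrangement has an internal mirror plane or centre of symmetry, so none is chiral.

0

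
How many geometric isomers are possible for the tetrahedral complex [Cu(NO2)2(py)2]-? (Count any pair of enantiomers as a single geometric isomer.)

1

All four vertices of a tetrahedron are equivalent and mutually adjacent, so cis/trans isomerism cannot arise.
Only one geometric arrangement is possible.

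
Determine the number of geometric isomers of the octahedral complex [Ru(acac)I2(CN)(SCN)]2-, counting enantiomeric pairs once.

The six octahedral sites form three mutually perpendicular trans pairs.
Each acac is bidentate and must span two cis positions.
There are 4 geometric isomers: I cis (3 arrangements, 2 chiral); I trans.

4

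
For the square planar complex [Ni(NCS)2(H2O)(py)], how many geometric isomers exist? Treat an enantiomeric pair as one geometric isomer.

2

A square has two trans pairs of vertices; adjacent vertices are cis.
There are 2 geometric isomers: NCS cis; NCS trans.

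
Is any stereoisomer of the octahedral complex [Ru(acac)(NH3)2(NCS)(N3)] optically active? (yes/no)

yes

The six octahedral sites form three mutually perpendicular trans pairs.
Each acac is bidentate and must span two cis positions.
The distinct arrangements are (4 in all): NH3 cis (3 arrangements, 2 chiral); NH3 trans.
Of these, 2 lack any improper symmetry element and so occur as enantiomeric pairs, giving 4 + 2 = 6 stereoisomers in total.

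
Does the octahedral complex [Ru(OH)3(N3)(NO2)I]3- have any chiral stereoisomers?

An octahedron has six vertices in three trans pairs; every non-trans pair is cis.
Systematic placement gives 4 geometric isomers: OH mer (3 arrangements); OH fac (chiral).
One of these lacks any improper symmetry element and so occurs as an enantiomeric pair, giving 4 + 1 = 5 stereoisomers in total.

yes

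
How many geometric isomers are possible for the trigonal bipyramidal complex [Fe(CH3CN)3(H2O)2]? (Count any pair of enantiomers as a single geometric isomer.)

In a trigonal bipyramid the two axial positions differ from the three equatorial ones.
There are 3 geometric isomers: H2O both equatorial; H2O one axial, one equatorial; H2O both axial.

3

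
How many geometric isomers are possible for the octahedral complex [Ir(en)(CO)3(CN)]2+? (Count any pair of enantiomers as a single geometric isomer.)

2

An octahedron has six vertices in three trans pairs; every non-trans pair is cis.
Each en is bidentate and must span two cis positions.
There are 2 geometric isomers: CO fac; CO mer.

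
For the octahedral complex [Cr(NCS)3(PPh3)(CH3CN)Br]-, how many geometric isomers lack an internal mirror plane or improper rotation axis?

1

In an octahedral complex each vertex has one trans partner and four cis neighbours.
There are 4 geometric isomers: NCS mer (3 arrangements); NCS fac (chiral).
One of these lacks any improper symmetry element and so occurs as an enantiomeric pair, giving 4 + 1 = 5 stereoisomers in total.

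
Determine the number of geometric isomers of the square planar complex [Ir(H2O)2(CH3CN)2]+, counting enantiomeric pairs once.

2

In a square planar complex each vertex has one trans partner and two cis neighbours.
Systematic placement gives 2 geometric isomers: H2O cis; H2O trans.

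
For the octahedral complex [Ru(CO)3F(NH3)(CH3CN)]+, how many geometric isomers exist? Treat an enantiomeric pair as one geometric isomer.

An octahedron has six vertices in three trans pairs; every non-trans pair is cis.
Working through the distinct placements yields 4 geometric isomers: CO mer (3 arrangements); CO fac (chiral).

4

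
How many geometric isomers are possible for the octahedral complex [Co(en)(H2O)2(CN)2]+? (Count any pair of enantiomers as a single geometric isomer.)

The six octahedral sites form three mutually perpendicular trans pairs.
Each en is bidentate and must span two cis positions.
The distinct arrangements are (3 in all): H2O cis, CN trans; H2O cis, CN cis (chiral); H2O trans, CN cis.

3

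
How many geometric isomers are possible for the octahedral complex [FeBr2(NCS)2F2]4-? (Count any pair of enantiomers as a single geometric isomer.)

5

There are 5 geometric isomers: Br trans, NCS trans, F trans; Br trans, NCS cis, F cis; Br cis, NCS trans, F cis; Br cis, NCS cis, F cis (chiral); Br cis, NCS cis, F trans.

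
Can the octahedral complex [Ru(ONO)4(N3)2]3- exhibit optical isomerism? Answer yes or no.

no

The six octahedral sites form three mutually perpendicular trans pairs.
There are 2 geometric isomers: N3 trans; N3 cis.
Each arrangement has an internal mirror plane or centre of symmetry, so none is chiral.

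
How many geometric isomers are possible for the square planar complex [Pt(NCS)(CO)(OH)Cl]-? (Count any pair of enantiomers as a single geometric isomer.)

3

Systematic placement gives 3 geometric isomers: (CO/NCS trans, Cl/OH trans); (CO/OH trans, Cl/NCS trans); (CO/Cl trans, NCS/OH trans).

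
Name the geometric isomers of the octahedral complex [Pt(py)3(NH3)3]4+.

fac and mer

In an octahedral complex each vertex has one trans partner and four cis neighbours.
The distinct arrangements are (2 in all): py mer; py fac.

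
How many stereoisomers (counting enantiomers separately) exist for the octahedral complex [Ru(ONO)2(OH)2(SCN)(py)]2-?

8

An octahedron has six vertices in three trans pairs; every non-trans pair is cis.
There are 6 geometric isomers: ONO trans, OH trans; ONO cis, OH trans; ONO cis, OH cis (3 arrangements, 2 chiral); ONO trans, OH cis.
Of these, 2 lack any improper symmetry element and so occur as enantiomeric pairs, giving 6 + 2 = 8 stereoisomers in total.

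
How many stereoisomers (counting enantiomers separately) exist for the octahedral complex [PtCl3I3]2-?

2

Systematic placement gives 2 geometric isomers: Cl mer; Cl fac.
Each arrangement has an internal mirror plane or centre of symmetry, so none is chiral.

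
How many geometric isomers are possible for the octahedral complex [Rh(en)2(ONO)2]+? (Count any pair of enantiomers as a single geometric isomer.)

In an octahedral complex each vertex has one trans partner and four cis neighbours.
Each en is bidentate and must span two cis positions.
Working through the distinct placements yields 2 geometric isomers: ONO trans; ONO cis (chiral).

2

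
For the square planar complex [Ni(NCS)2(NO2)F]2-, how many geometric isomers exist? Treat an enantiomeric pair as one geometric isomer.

A square has two trans pairs of vertices; adjacent vertices are cis.
The distinct arrangements are (2 in all): NCS cis; NCS trans.

2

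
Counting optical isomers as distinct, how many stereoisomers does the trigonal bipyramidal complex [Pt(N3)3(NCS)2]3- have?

In a trigonal bipyramid the two axial positions differ from the three equatorial ones.
There are 3 geometric isomers: NCS both equatorial; NCS one axial, one equatorial; NCS both axial.
Each arrangement has an internal mirror plane or centre of symmetry, so none is chiral.

3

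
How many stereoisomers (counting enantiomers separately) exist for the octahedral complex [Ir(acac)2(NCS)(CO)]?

The six octahedral sites form three mutually perpendicular trans pairs.
Each acac is bidentate and must span two cis positions.
The distinct arrangements are (2 in all): NCS and CO mutually trans; NCS and CO mutually cis (chiral).
One of these lacks any improper symmetry element and so occurs as an enantiomeric pair, giving 2 + 1 = 3 stereoisomers in total.

3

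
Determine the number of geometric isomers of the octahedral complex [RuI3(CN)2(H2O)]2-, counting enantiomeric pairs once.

3

In an octahedral complex each vertex has one trans partner and four cis neighbours.
The distinct arrangements are (3 in all): I mer, CN trans; I mer, CN cis; I fac, CN cis.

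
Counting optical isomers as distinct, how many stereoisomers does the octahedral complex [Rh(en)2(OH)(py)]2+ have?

3

In an octahedral complex each vertex has one trans partner and four cis neighbours.
Each en is bidentate and must span two cis positions.
Systematic placement gives 2 geometric isomers: OH and py mutually cis (chiral); OH and py mutually trans.
One of these lacks any improper symmetry element and so occurs as an enantiomeric pair, giving 2 + 1 = 3 stereoisomers in total.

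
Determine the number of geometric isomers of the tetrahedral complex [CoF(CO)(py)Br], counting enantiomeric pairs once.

1

Only one geometric arrangement is possible; it has no improper symmetry element, so it exists as a pair of enantiomers (2 stereoisomers).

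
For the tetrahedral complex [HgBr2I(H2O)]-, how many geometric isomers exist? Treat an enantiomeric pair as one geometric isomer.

1

All four vertices of a tetrahedron are equivalent and mutually adjacent, so cis/trans isomerism cannot arise.
Only one geometric arrangement is possible.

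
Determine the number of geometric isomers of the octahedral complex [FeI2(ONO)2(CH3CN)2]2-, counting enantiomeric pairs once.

Working through the distinct placements yields 5 geometric isomers: I trans, ONO trans, CH3CN trans; I cis, ONO cis, CH3CN trans; I cis, ONO trans, CH3CN cis; I cis, ONO cis, CH3CN cis (chiral); I trans, ONO cis, CH3CN cis.

5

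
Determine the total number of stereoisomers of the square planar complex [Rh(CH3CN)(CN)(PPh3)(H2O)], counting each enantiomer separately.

In a square planar complex each vertex has one trans partner and two cis neighbours.
Systematic placement gives 3 geometric isomers: (CH3CN/H2O trans, CN/PPh3 trans); (CH3CN/PPh3 trans, CN/H2O trans); (CH3CN/CN trans, H2O/PPh3 trans).
Each arrangement has an internal mirror plane or centre of symmetry, so none is chiral.

3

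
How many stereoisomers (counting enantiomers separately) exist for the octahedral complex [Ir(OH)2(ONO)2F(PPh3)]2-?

8

The six octahedral sites form three mutually perpendicular trans pairs.
Working through the distinct placements yields 6 geometric isomers: OH cis, ONO cis (3 arrangements, 2 chiral); OH cis, ONO trans; OH trans, ONO cis; OH trans, ONO trans.
Of these, 2 lack any improper symmetry element and so occur as enantiomeric pairs, giving 6 + 2 = 8 stereoisomers in total.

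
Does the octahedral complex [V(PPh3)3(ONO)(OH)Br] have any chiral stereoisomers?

yes

In an octahedral complex each vertex has one trans partner and four cis neighbours.
Working through the distinct placements yields 4 geometric isomers: PPh3 mer (3 arrangements); PPh3 fac (chiral).
One of these lacks any improper symmetry element and so occurs as an enantiomeric pair, giving 4 + 1 = 5 stereoisomers in total.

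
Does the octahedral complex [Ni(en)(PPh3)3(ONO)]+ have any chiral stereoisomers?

no

In an octahedral complex each vertex has one trans partner and four cis neighbours.
Each en is bidentate and must span two cis positions.
The distinct arrangements are (2 in all): PPh3 fac; PPh3 mer.
Each arrangement has an internal mirror plane or centre of symmetry, so none is chiral.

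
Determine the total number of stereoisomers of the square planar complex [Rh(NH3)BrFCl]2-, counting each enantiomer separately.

In a square planar complex each vertex has one trans partner and two cis neighbours.
Systematic placement gives 3 geometric isomers: (Br/F trans, Cl/NH3 trans); (Br/NH3 trans, Cl/F trans); (Br/Cl trans, F/NH3 trans).
Each arrangement has an internal mirror plane or centre of symmetry, so none is chiral.

3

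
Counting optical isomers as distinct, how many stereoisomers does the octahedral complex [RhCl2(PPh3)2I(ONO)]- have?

An octahedron has six vertices in three trans pairs; every non-trans pair is cis.
The distinct arrangements are (6 in all): Cl trans, PPh3 trans; Cl trans, PPh3 cis; Cl cis, PPh3 trans; Cl cis, PPh3 cis (3 arrangements, 2 chiral).
Of these, 2 lack any improper symmetry element and so occur as enantiomeric pairs, giving 6 + 2 = 8 stereoisomers in total.

8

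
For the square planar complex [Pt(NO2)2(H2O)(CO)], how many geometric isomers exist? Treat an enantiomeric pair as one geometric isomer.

In a square planar complex each vertex has one trans partner and two cis neighbours.
There are 2 geometric isomers: NO2 cis; NO2 trans.

2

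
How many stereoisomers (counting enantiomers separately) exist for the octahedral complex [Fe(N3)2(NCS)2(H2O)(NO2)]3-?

8

The distinct arrangements are (6 in all): N3 cis, NCS cis (3 arrangements, 2 chiral); N3 cis, NCS trans; N3 trans, NCS cis; N3 trans, NCS trans.
Of these, 2 lack any improper symmetry element and so occur as enantiomeric pairs, giving 6 + 2 = 8 stereoisomers in total.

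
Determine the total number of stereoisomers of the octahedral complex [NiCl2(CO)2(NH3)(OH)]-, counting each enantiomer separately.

There are 6 geometric isomers: Cl trans, CO trans; Cl cis, CO trans; Cl cis, CO cis (3 arrangements, 2 chiral); Cl trans, CO cis.
Of these, 2 lack any improper symmetry element and so occur as enantiomeric pairs, giving 6 + 2 = 8 stereoisomers in total.

8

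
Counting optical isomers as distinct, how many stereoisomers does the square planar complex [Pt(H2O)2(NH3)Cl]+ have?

Systematic placement gives 2 geometric isomers: H2O cis; H2O trans.
Each arrangement has an internal mirror plane or centre of symmetry, so none is chiral.

2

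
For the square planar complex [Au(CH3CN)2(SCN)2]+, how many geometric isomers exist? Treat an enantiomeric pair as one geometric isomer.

In a square planar complex each vertex has one trans partner and two cis neighbours.
The distinct arrangements are (2 in all): CH3CN cis; CH3CN trans.

2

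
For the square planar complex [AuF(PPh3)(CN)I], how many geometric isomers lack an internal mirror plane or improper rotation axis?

0

In a square planar complex each vertex has one trans partner and two cis neighbours.
There are 3 geometric isomers: (CN/I trans, F/PPh3 trans); (CN/PPh3 trans, F/I trans); (CN/F trans, I/PPh3 trans).
Each arrangement has an internal mirror plane or centre of symmetry, so none is chiral.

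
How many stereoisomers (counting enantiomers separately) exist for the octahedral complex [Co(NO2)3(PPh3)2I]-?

An octahedron has six vertices in three trans pairs; every non-trans pair is cis.
Working through the distinct placements yields 3 geometric isomers: NO2 mer, PPh3 trans; NO2 fac, PPh3 cis; NO2 mer, PPh3 cis.
Each arrangement has an internal mirror plane or centre of symmetry, so none is chiral.

3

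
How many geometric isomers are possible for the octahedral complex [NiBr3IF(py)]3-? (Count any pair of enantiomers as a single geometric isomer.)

4

The six octahedral sites form three mutually perpendicular trans pairs.
Working through the distinct placements yields 4 geometric isomers: Br mer (3 arrangements); Br fac (chiral).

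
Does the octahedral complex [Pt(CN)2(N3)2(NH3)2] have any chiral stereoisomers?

yes

In an octahedral complex each vertex has one trans partner and four cis neighbours.
The distinct arrangements are (5 in all): CN trans, N3 trans, NH3 trans; CN trans, N3 cis, NH3 cis; CN cis, N3 cis, NH3 trans; CN cis, N3 cis, NH3 cis (chiral); CN cis, N3 trans, NH3 cis.
One of these lacks any improper symmetry element and so occurs as an enantiomeric pair, giving 5 + 1 = 6 stereoisomers in total.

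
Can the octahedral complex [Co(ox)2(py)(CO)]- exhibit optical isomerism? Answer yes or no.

Each ox is bidentate and must span two cis positions.
Systematic placement gives 2 geometric isomers: py and CO mutually cis (chiral); py and CO mutually trans.
One of these lacks any improper symmetry element and so occurs as an enantiomeric pair, giving 2 + 1 = 3 stereoisomers in total.

yes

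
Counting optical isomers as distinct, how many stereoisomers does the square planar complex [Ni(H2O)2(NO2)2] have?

2

A square has two trans pairs of vertices; adjacent vertices are cis.
There are 2 geometric isomers: H2O cis; H2O trans.
Each arrangement has an internal mirror plane or centre of symmetry, so none is chiral.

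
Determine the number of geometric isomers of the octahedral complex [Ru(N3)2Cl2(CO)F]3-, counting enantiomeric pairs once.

Working through the distinct placements yields 6 geometric isomers: N3 trans, Cl cis; N3 cis, Cl cis (3 arrangements, 2 chiral); N3 trans, Cl trans; N3 cis, Cl trans.

6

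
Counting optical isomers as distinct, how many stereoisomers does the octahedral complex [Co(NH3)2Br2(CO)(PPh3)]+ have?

An octahedron has six vertices in three trans pairs; every non-trans pair is cis.
There are 6 geometric isomers: NH3 cis, Br trans; NH3 trans, Br trans; NH3 cis, Br cis (3 arrangements, 2 chiral); NH3 trans, Br cis.
Of these, 2 lack any improper symmetry element and so occur as enantiomeric pairs, giving 6 + 2 = 8 stereoisomers in total.

8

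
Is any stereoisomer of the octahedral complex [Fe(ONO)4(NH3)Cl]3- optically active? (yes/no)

no

An octahedron has six vertices in three trans pairs; every non-trans pair is cis.
Systematic placement gives 2 geometric isomers: NH3 and Cl mutually trans; NH3 and Cl mutually cis.
Each arrangement has an internal mirror plane or centre of symmetry, so none is chiral.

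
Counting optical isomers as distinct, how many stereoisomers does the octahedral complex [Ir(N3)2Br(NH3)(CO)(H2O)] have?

An octahedron has six vertices in three trans pairs; every non-trans pair is cis.
Systematic enumeration (placing each ligand type in turn and discarding arrangements equivalent by rotation or reflection) gives 9 geometric isomers.
Of these, 6 lack any improper symmetry element and so occur as enantiomeric pairs, giving 9 + 6 = 15 stereoisomers in total.

15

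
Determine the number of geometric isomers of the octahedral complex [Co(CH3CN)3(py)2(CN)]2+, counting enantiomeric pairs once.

3

An octahedron has six vertices in three trans pairs; every non-trans pair is cis.
There are 3 geometric isomers: CH3CN mer, py trans; CH3CN mer, py cis; CH3CN fac, py cis.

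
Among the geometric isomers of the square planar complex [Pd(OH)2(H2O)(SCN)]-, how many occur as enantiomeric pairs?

0

In a square planar complex each vertex has one trans partner and two cis neighbours.
Working through the distinct placements yields 2 geometric isomers: OH cis; OH trans.
Each arrangement has an internal mirror plane or centre of symmetry, so none is chiral.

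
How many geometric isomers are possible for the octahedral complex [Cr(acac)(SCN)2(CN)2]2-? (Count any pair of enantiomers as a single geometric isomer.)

3

The six octahedral sites form three mutually perpendicular trans pairs.
Each acac is bidentate and must span two cis positions.
The distinct arrangements are (3 in all): SCN cis, CN trans; SCN cis, CN cis (chiral); SCN trans, CN cis.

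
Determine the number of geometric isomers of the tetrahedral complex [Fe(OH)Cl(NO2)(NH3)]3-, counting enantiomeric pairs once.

Only one geometric arrangement is possible; it has no improper symmetry element, so it exists as a pair of enantiomers (2 stereoisomers).

1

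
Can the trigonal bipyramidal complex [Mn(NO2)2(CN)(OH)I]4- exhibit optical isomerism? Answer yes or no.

yes

Placing the ligands in turn and identifying arrangements related by rotation or reflection leaves 7 distinct geometric isomers.
Of these, 3 lack any improper symmetry element and so occur as enantiomeric pairs, giving 7 + 3 = 10 stereoisomers in total.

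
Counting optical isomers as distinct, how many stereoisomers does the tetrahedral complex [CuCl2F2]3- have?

1

In a tetrahedral complex all four positions are equivalent and every pair of ligands is adjacent — there is no cis/trans distinction.
Only one geometric arrangement is possible.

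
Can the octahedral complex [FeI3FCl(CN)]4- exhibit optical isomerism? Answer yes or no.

The six octahedral sites form three mutually perpendicular trans pairs.
The distinct arrangements are (4 in all): I mer (3 arrangements); I fac (chiral).
One of these lacks any improper symmetry element and so occurs as an enantiomeric pair, giving 4 + 1 = 5 stereoisomers in total.

yes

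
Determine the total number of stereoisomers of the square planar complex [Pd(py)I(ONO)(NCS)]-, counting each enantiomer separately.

3

A square has two trans pairs of vertices; adjacent vertices are cis.
There are 3 geometric isomers: (I/ONO trans, NCS/py trans); (I/py trans, NCS/ONO trans); (I/NCS trans, ONO/py trans).
Each arrangement has an internal mirror plane or centre of symmetry, so none is chiral.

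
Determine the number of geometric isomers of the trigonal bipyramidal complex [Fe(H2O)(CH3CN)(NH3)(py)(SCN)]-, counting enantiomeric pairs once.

In a trigonal bipyramid the two axial positions differ from the three equatorial ones.
Exhaustive case analysis gives 10 geometric isomers.

10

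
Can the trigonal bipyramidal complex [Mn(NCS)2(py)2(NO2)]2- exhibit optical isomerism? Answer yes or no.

A trigonal bipyramid has two axial and three equatorial sites, which are chemically inequivalent.
Exhaustive case analysis gives 5 geometric isomers.
One of these lacks any improper symmetry element and so occurs as an enantiomeric pair, giving 5 + 1 = 6 stereoisomers in total.

yes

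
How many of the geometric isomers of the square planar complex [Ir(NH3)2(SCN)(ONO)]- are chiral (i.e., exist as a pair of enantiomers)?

0

A square has two trans pairs of vertices; adjacent vertices are cis.
Working through the distinct placements yields 2 geometric isomers: NH3 cis; NH3 trans.
Each arrangement has an internal mirror plane or centre of symmetry, so none is chiral.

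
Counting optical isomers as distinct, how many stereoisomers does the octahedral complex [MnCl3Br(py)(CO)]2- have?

5

In an octahedral complex each vertex has one trans partner and four cis neighbours.
There are 4 geometric isomers: Cl mer (3 arrangements); Cl fac (chiral).
One of these lacks any improper symmetry element and so occurs as an enantiomeric pair, giving 4 + 1 = 5 stereoisomers in total.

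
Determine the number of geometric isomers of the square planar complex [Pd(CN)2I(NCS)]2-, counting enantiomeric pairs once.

A square has two trans pairs of vertices; adjacent vertices are cis.
The distinct arrangements are (2 in all): CN cis; CN trans.

2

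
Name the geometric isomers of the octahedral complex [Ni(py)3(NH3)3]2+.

Systematic placement gives 2 geometric isomers: py mer; py fac.

fac and mer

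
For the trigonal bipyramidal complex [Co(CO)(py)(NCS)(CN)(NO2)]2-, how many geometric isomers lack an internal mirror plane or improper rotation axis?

10

Placing the ligands in turn and identifying arrangements related by rotation or reflection leaves 10 distinct geometric isomers.
Of these, 10 lack any improper symmetry element and so occur as enantiomeric pairs, giving 10 + 10 = 20 stereoisomers in total.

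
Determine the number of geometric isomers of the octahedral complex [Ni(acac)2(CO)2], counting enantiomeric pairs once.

Each acac is bidentate and must span two cis positions.
There are 2 geometric isomers: CO trans; CO cis (chiral).

2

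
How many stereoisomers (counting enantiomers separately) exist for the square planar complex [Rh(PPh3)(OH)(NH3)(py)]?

The distinct arrangements are (3 in all): (NH3/PPh3 trans, OH/py trans); (NH3/py trans, OH/PPh3 trans); (NH3/OH trans, PPh3/py trans).
Each arrangement has an internal mirror plane or centre of symmetry, so none is chiral.

3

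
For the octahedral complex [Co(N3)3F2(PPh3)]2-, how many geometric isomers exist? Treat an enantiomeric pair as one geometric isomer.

3

The six octahedral sites form three mutually perpendicular trans pairs.
Systematic placement gives 3 geometric isomers: N3 mer, F trans; N3 fac, F cis; N3 mer, F cis.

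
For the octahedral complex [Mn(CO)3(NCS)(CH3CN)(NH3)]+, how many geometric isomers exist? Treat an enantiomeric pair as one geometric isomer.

4

In an octahedral complex each vertex has one trans partner and four cis neighbours.
The distinct arrangements are (4 in all): CO mer (3 arrangements); CO fac (chiral).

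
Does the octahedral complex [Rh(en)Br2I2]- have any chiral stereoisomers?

An octahedron has six vertices in three trans pairs; every non-trans pair is cis.
Each en is bidentate and must span two cis positions.
There are 3 geometric isomers: Br trans, I cis; Br cis, I cis (chiral); Br cis, I trans.
One of these lacks any improper symmetry element and so occurs as an enantiomeric pair, giving 3 + 1 = 4 stereoisomers in total.

yes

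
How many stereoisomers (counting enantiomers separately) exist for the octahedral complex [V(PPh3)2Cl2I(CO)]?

The six octahedral sites form three mutually perpendicular trans pairs.
Systematic placement gives 6 geometric isomers: PPh3 trans, Cl cis; PPh3 cis, Cl cis (3 arrangements, 2 chiral); PPh3 trans, Cl trans; PPh3 cis, Cl trans.
Of these, 2 lack any improper symmetry element and so occur as enantiomeric pairs, giving 6 + 2 = 8 stereoisomers in total.

8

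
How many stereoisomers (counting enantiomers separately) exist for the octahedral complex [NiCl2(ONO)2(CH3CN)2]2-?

6

An octahedron has six vertices in three trans pairs; every non-trans pair is cis.
Working through the distinct placements yields 5 geometric isomers: Cl trans, ONO trans, CH3CN trans; Cl cis, ONO cis, CH3CN trans; Cl cis, ONO trans, CH3CN cis; Cl cis, ONO cis, CH3CN cis (chiral); Cl trans, ONO cis, CH3CN cis.
One of these lacks any improper symmetry element and so occurs as an enantiomeric pair, giving 5 + 1 = 6 stereoisomers in total.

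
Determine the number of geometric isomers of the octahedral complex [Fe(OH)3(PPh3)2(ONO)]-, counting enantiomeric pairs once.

3

The six octahedral sites form three mutually perpendicular trans pairs.
Systematic placement gives 3 geometric isomers: OH mer, PPh3 trans; OH mer, PPh3 cis; OH fac, PPh3 cis.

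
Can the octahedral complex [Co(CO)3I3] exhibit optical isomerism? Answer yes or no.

no

There are 2 geometric isomers: CO mer; CO fac.
Each arrangement has an internal mirror plane or centre of symmetry, so none is chiral.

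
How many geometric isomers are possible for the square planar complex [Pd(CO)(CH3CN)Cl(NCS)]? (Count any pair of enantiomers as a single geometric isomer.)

3

In a square planar complex each vertex has one trans partner and two cis neighbours.
Systematic placement gives 3 geometric isomers: (CH3CN/Cl trans, CO/NCS trans); (CH3CN/NCS trans, CO/Cl trans); (CH3CN/CO trans, Cl/NCS trans).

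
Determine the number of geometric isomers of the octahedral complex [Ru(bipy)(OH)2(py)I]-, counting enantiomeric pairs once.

The six octahedral sites form three mutually perpendicular trans pairs.
Each bipy is bidentate and must span two cis positions.
Systematic placement gives 4 geometric isomers: OH cis (3 arrangements, 2 chiral); OH trans.

4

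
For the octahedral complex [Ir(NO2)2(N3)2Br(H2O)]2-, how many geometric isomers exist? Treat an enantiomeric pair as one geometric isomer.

6

The distinct arrangements are (6 in all): NO2 trans, N3 trans; NO2 cis, N3 cis (3 arrangements, 2 chiral); NO2 trans, N3 cis; NO2 cis, N3 trans.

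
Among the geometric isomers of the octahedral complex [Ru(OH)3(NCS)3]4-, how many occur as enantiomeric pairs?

0

An octahedron has six vertices in three trans pairs; every non-trans pair is cis.
Systematic placement gives 2 geometric isomers: OH mer; OH fac.
Each arrangement has an internal mirror plane or centre of symmetry, so none is chiral.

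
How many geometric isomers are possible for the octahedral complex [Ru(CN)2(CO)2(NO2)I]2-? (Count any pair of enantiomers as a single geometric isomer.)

In an octahedral complex each vertex has one trans partner and four cis neighbours.
The distinct arrangements are (6 in all): CN trans, CO trans; CN trans, CO cis; CN cis, CO cis (3 arrangements, 2 chiral); CN cis, CO trans.

6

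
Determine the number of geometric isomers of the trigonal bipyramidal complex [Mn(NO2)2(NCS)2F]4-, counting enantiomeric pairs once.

5

A trigonal bipyramid has two axial and three equatorial sites, which are chemically inequivalent.
Exhaustive case analysis gives 5 geometric isomers.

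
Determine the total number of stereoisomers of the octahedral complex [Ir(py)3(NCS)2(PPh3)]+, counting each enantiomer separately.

3

The six octahedral sites form three mutually perpendicular trans pairs.
There are 3 geometric isomers: py mer, NCS trans; py mer, NCS cis; py fac, NCS cis.
Each arrangement has an internal mirror plane or centre of symmetry, so none is chiral.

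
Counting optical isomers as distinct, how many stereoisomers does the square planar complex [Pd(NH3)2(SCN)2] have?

2

In a square planar complex each vertex has one trans partner and two cis neighbours.
Systematic placement gives 2 geometric isomers: NH3 cis; NH3 trans.
Each arrangement has an internal mirror plane or centre of symmetry, so none is chiral.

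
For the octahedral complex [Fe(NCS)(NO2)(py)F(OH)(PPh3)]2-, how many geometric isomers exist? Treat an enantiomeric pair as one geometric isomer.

The six octahedral sites form three mutually perpendicular trans pairs.
Systematic enumeration (placing each ligand type in turn and discarding arrangements equivalent by rotation or reflection) gives 15 geometric isomers.

15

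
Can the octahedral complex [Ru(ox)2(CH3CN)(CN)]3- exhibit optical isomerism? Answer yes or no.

yes

Each ox is bidentate and must span two cis positions.
The distinct arrangements are (2 in all): CH3CN and CN mutually trans; CH3CN and CN mutually cis (chiral).
One of these lacks any improper symmetry element and so occurs as an enantiomeric pair, giving 2 + 1 = 3 stereoisomers in total.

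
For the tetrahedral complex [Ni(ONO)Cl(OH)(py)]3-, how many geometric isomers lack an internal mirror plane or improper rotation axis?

1

Only one geometric arrangement is possible; it has no improper symmetry element, so it exists as a pair of enantiomers (2 stereoisomers).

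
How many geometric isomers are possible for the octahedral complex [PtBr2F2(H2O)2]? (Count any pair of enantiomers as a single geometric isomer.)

5

The six octahedral sites form three mutually perpendicular trans pairs.
Working through the distinct placements yields 5 geometric isomers: Br trans, F trans, H2O trans; Br trans, F cis, H2O cis; Br cis, F cis, H2O trans; Br cis, F cis, H2O cis (chiral); Br cis, F trans, H2O cis.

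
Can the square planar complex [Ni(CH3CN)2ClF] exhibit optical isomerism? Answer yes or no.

In a square planar complex each vertex has one trans partner and two cis neighbours.
The distinct arrangements are (2 in all): CH3CN cis; CH3CN trans.
Each arrangement has an internal mirror plane or centre of symmetry, so none is chiral.

no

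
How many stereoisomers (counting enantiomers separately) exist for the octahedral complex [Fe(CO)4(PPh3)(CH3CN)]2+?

2

An octahedron has six vertices in three trans pairs; every non-trans pair is cis.
Working through the distinct placements yields 2 geometric isomers: PPh3 and CH3CN mutually cis; PPh3 and CH3CN mutually trans.
Each arrangement has an internal mirror plane or centre of symmetry, so none is chiral.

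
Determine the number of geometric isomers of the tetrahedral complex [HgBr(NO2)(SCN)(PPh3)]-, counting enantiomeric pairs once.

In a tetrahedral complex all four positions are equivalent and every pair of ligands is adjacent — there is no cis/trans distinction.
Only one geometric arrangement is possible; it has no improper symmetry element, so it exists as a pair of enantiomers (2 stereoisomers).

1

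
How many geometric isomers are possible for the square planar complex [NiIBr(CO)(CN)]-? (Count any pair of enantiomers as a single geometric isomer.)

Systematic placement gives 3 geometric isomers: (Br/CO trans, CN/I trans); (Br/I trans, CN/CO trans); (Br/CN trans, CO/I trans).

3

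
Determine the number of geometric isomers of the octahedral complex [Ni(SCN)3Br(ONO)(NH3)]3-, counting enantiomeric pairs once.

4

In an octahedral complex each vertex has one trans partner and four cis neighbours.
There are 4 geometric isomers: SCN mer (3 arrangements); SCN fac (chiral).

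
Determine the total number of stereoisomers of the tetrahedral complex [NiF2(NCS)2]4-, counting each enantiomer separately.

Only one geometric arrangement is possible.

1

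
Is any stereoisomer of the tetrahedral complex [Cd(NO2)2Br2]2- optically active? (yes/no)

All four vertices of a tetrahedron are equivalent and mutually adjacent, so cis/trans isomerism cannot arise.
Only one geometric arrangement is possible.

no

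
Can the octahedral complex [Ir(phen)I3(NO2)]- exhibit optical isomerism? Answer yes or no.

The six octahedral sites form three mutually perpendicular trans pairs.
Each phen is bidentate and must span two cis positions.
The distinct arrangements are (2 in all): I mer; I fac.
Each arrangement has an internal mirror plane or centre of symmetry, so none is chiral.

no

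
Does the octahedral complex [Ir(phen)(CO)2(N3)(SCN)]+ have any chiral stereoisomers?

yes

An octahedron has six vertices in three trans pairs; every non-trans pair is cis.
Each phen is bidentate and must span two cis positions.
There are 4 geometric isomers: CO trans; CO cis (3 arrangements, 2 chiral).
Of these, 2 lack any improper symmetry element and so occur as enantiomeric pairs, giving 4 + 2 = 6 stereoisomers in total.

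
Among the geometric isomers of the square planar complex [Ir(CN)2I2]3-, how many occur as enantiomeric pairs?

0

A square has two trans pairs of vertices; adjacent vertices are cis.
There are 2 geometric isomers: CN cis; CN trans.
Each arrangement has an internal mirror plane or centre of symmetry, so none is chiral.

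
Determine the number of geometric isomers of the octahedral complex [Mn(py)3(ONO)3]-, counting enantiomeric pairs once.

Systematic placement gives 2 geometric isomers: py mer; py fac.

2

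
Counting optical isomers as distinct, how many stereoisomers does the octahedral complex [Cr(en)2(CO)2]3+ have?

Each en is bidentate and must span two cis positions.
The distinct arrangements are (2 in all): CO trans; CO cis (chiral).
One of these lacks any improper symmetry element and so occurs as an enantiomeric pair, giving 2 + 1 = 3 stereoisomers in total.

3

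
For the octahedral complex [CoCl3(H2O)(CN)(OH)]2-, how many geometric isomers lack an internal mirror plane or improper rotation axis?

1

In an octahedral complex each vertex has one trans partner and four cis neighbours.
Working through the distinct placements yields 4 geometric isomers: Cl mer (3 arrangements); Cl fac (chiral).
One of these lacks any improper symmetry element and so occurs as an enantiomeric pair, giving 4 + 1 = 5 stereoisomers in total.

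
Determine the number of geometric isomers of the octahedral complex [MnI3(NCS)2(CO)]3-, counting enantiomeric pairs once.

3

The six octahedral sites form three mutually perpendicular trans pairs.
Systematic placement gives 3 geometric isomers: I mer, NCS trans; I fac, NCS cis; I mer, NCS cis.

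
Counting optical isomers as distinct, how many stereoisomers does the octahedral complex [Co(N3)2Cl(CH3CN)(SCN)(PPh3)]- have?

15

In an octahedral complex each vertex has one trans partner and four cis neighbours.
Systematic enumeration (placing each ligand type in turn and discarding arrangements equivalent by rotation or reflection) gives 9 geometric isomers.
Of these, 6 lack any improper symmetry element and so occur as enantiomeric pairs, giving 9 + 6 = 15 stereoisomers in total.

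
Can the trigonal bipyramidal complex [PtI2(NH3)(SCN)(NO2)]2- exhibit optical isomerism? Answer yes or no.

yes

Exhaustive case analysis gives 7 geometric isomers.
Of these, 3 lack any improper symmetry element and so occur as enantiomeric pairs, giving 7 + 3 = 10 stereoisomers in total.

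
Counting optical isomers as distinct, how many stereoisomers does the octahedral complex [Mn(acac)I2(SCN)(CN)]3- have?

6

Each acac is bidentate and must span two cis positions.
The distinct arrangements are (4 in all): I cis (3 arrangements, 2 chiral); I trans.
Of these, 2 lack any improper symmetry element and so occur as enantiomeric pairs, giving 4 + 2 = 6 stereoisomers in total.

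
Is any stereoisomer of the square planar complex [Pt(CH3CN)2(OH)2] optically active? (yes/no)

no

A square has two trans pairs of vertices; adjacent vertices are cis.
Working through the distinct placements yields 2 geometric isomers: CH3CN cis; CH3CN trans.
Each arrangement has an internal mirror plane or centre of symmetry, so none is chiral.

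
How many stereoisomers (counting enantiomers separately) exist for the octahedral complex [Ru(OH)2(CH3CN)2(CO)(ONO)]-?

An octahedron has six vertices in three trans pairs; every non-trans pair is cis.
Working through the distinct placements yields 6 geometric isomers: OH cis, CH3CN trans; OH trans, CH3CN trans; OH cis, CH3CN cis (3 arrangements, 2 chiral); OH trans, CH3CN cis.
Of these, 2 lack any improper symmetry element and so occur as enantiomeric pairs, giving 6 + 2 = 8 stereoisomers in total.

8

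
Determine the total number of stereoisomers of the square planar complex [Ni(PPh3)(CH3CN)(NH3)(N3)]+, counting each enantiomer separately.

A square has two trans pairs of vertices; adjacent vertices are cis.
Systematic placement gives 3 geometric isomers: (CH3CN/NH3 trans, N3/PPh3 trans); (CH3CN/PPh3 trans, N3/NH3 trans); (CH3CN/N3 trans, NH3/PPh3 trans).
Each arrangement has an internal mirror plane or centre of symmetry, so none is chiral.

3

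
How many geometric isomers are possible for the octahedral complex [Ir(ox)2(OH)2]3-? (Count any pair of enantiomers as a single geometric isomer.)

An octahedron has six vertices in three trans pairs; every non-trans pair is cis.
Each ox is bidentate and must span two cis positions.
Systematic placement gives 2 geometric isomers: OH trans; OH cis (chiral).

2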